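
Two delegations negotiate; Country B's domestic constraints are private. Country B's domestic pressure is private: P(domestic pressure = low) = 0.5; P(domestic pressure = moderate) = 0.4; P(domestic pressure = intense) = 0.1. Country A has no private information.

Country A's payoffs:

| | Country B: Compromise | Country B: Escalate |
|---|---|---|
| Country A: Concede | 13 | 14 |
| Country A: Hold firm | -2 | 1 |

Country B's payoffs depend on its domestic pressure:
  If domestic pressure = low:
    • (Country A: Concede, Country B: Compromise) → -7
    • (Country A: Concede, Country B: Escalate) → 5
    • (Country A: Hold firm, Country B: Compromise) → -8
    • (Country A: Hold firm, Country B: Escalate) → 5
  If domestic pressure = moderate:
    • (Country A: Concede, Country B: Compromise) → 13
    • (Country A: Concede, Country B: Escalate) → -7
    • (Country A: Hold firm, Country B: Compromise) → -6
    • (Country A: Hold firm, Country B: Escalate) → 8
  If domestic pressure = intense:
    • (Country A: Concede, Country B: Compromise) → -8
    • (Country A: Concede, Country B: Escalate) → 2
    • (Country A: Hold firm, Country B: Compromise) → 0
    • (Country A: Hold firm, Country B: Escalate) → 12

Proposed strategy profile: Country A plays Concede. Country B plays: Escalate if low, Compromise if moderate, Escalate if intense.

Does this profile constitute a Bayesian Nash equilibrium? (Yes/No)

Yes

Country A plays Concede: E[Concede] = 0.5·(14) + 0.4·(13) + 0.1·(14) = 13.6; E[Hold firm] = -0.2. Best-responding. ✓
Country B (domestic pressure low), facing Concede: Compromise gives -7, Escalate gives 5. Proposed Escalate is best. ✓
Country B (domestic pressure moderate), facing Concede: Compromise gives 13, Escalate gives -7. Proposed Compromise is best. ✓
Country B (domestic pressure intense), facing Concede: Compromise gives -8, Escalate gives 2. Proposed Escalate is best. ✓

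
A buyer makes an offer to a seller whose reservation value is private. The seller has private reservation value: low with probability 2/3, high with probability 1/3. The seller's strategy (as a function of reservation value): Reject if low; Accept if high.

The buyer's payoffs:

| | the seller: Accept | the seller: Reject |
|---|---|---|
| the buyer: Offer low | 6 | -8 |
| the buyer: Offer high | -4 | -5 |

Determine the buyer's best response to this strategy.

Offer low

Compute the buyer's expected payoff for each action, taking the expectation over the seller's type.
E[Offer low] = 2/3·(-8) + 1/3·(6) = -10/3
E[Offer high] = 2/3·(-5) + 1/3·(-4) = -14/3
Best response: Offer low (-10/3 is the largest).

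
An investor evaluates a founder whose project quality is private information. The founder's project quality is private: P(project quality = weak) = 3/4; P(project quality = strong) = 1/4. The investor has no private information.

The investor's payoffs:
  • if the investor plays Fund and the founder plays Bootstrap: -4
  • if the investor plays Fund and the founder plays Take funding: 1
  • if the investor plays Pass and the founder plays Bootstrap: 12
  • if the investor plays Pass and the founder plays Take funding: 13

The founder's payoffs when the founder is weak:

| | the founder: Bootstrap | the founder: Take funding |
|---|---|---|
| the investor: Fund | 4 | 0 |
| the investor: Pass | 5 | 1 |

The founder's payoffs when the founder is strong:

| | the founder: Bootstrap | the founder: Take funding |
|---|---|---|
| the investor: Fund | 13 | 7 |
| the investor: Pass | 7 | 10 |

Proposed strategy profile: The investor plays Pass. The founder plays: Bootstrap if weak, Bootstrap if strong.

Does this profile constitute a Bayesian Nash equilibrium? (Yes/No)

The investor plays Pass: E[Pass] = 3/4·(12) + 1/4·(12) = 12; E[Fund] = -4. Best-responding. ✓
The founder (project quality weak), facing Pass: Bootstrap gives 5, Take funding gives 1. Proposed Bootstrap is best. ✓
The founder (project quality strong), facing Pass: Bootstrap gives 7, Take funding gives 10. Proposed Bootstrap is not best — profitable deviation exists. ✗

No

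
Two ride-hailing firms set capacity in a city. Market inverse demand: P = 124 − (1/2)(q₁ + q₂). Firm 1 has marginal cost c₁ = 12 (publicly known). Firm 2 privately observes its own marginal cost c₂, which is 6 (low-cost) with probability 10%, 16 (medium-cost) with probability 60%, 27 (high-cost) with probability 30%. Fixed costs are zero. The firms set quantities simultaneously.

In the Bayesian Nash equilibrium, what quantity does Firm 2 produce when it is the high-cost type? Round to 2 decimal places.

Type-c best response for Firm 2: q₂(c) = (124 − c) − q₁/2.
Firm 1 maximizes expected profit; its first-order condition is 124 − q₁ − (1/2)E[q₂] − 12 = 0.
Substituting E[q₂] and solving: E[c₂] = 18.3, so q₁ = (124 − 2·12 + 18.3)/(3/2) = 78.8667.
q₂(high-cost) = (124 − 27 − (1/2)·78.8667) = 57.5667.

57.57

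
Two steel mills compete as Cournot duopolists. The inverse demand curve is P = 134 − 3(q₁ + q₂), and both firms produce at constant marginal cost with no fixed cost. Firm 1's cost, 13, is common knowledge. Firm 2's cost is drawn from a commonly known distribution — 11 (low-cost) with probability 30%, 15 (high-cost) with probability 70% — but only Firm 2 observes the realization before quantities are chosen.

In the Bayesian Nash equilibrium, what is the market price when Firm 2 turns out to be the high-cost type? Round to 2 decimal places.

Type-c best response for Firm 2: q₂(c) = (134 − c)/6 − q₁/2.
Firm 1 maximizes expected profit; its first-order condition is 134 − 6q₁ − 3E[q₂] − 13 = 0.
Substituting E[q₂] and solving: E[c₂] = 13.8, so q₁ = (134 − 2·13 + 13.8)/9 = 13.5333.
q₂(high-cost) = 13.0667, so P = 134 − 3·(13.5333 + 13.0667) = 54.2.

54.20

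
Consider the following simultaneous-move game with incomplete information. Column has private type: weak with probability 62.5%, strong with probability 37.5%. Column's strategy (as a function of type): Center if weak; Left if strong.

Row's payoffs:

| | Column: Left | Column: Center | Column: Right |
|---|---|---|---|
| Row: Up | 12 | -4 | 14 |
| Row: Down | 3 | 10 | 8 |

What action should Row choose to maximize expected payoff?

Compute Row's expected payoff for each action, taking the expectation over Column's type.
E[Up] = 0.625·(-4) + 0.375·(12) = 2
E[Down] = 0.625·(10) + 0.375·(3) = 7.375
Best response: Down (7.375 is the largest).

Down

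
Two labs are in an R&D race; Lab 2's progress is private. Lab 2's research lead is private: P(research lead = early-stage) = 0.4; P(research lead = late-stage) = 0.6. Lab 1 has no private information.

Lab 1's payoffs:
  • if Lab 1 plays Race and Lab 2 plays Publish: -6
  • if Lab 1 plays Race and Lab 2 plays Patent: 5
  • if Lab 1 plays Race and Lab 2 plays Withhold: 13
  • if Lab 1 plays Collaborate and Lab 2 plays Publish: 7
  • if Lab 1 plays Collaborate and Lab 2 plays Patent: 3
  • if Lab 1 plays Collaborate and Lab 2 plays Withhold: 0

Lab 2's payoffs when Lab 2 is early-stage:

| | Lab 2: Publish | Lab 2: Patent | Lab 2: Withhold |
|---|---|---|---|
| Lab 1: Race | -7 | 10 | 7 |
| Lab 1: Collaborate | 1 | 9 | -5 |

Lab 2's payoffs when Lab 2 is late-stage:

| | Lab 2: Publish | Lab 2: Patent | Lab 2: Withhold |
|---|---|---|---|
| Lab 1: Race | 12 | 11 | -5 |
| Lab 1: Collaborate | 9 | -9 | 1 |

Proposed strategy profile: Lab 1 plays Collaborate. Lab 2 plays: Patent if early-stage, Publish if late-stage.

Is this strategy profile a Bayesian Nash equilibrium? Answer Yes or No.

A profile is a BNE iff every type of every player is best-responding given beliefs about the other side.
Lab 1 plays Collaborate: E[Collaborate] = 0.4·(3) + 0.6·(7) = 5.4; E[Race] = -1.6. Best-responding. ✓
Lab 2 (research lead early-stage), facing Collaborate: Publish gives 1, Patent gives 9, Withhold gives -5. Proposed Patent is best. ✓
Lab 2 (research lead late-stage), facing Collaborate: Publish gives 9, Patent gives -9, Withhold gives 1. Proposed Publish is best. ✓

Yes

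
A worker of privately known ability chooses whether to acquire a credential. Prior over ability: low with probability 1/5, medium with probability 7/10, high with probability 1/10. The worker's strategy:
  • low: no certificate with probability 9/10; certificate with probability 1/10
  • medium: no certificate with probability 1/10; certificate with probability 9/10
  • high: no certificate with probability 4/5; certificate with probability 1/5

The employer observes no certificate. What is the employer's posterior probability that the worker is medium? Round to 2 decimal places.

0.21

Apply Bayes' rule using the sender's strategy as the likelihood.
P(no certificate) = (1/5)·(9/10) + (7/10)·(1/10) + (1/10)·(4/5) = 33/100
P(medium | no certificate) = ((7/10)·(1/10)) / (33/100) = (7/100) / (33/100) = 7/33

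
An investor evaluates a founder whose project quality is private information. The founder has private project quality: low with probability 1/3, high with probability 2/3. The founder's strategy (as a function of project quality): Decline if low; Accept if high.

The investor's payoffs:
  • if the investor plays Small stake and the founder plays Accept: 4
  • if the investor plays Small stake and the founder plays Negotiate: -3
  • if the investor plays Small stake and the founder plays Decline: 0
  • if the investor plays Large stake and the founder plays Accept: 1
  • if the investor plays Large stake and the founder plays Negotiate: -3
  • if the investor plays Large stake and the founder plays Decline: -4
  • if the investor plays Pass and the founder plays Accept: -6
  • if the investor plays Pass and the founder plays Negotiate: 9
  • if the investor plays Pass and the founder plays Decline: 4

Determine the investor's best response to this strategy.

E[Small stake] = 1/3·(0) + 2/3·(4) = 8/3
E[Large stake] = 1/3·(-4) + 2/3·(1) = -2/3
E[Pass] = 1/3·(4) + 2/3·(-6) = -8/3
Best response: Small stake (8/3 is the largest).

Small stake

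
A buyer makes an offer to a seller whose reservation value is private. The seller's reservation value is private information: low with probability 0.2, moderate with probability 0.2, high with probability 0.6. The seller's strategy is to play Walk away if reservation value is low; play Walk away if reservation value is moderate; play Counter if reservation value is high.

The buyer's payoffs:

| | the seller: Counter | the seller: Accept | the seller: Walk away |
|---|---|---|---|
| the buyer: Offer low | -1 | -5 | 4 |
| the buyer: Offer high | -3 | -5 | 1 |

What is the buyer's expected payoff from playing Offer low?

E[Offer low] = 0.2·4 + 0.2·4 + 0.6·(-1) = 0.8 + 0.8 + (-0.6) = 1

1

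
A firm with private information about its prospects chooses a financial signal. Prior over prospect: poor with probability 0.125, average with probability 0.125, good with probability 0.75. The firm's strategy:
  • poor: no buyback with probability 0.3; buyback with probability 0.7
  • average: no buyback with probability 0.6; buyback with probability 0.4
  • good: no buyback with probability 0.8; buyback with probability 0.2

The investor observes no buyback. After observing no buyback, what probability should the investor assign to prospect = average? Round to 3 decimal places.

0.105

P(no buyback) = 0.125·0.3 + 0.125·0.6 + 0.75·0.8 = 0.7125
P(average | no buyback) = (0.125·0.6) / 0.7125 = 0.075 / 0.7125 = 0.105263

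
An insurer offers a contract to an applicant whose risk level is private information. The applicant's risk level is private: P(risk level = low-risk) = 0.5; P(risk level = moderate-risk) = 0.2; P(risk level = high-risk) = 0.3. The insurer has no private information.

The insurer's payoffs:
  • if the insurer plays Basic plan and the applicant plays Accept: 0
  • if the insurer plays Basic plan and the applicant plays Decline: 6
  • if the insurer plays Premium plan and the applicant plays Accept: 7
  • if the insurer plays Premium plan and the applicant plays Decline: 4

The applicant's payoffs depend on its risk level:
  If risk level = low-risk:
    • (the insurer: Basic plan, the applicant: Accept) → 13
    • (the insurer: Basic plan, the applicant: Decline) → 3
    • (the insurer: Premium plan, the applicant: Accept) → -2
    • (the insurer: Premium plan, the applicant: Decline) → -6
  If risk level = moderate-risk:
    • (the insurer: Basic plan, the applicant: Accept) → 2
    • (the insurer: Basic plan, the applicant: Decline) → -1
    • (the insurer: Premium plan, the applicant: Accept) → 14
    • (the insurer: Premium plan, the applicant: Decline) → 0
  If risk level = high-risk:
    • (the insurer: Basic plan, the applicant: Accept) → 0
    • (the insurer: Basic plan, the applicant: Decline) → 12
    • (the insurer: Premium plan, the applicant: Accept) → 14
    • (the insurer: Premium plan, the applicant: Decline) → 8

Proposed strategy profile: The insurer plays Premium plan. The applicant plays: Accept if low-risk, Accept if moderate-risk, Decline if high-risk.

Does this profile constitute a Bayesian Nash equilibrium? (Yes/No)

No

The insurer plays Premium plan: E[Premium plan] = 0.5·(7) + 0.2·(7) + 0.3·(4) = 6.1; E[Basic plan] = 1.8. Best-responding. ✓
The applicant (risk level low-risk), facing Premium plan: Accept gives -2, Decline gives -6. Proposed Accept is best. ✓
The applicant (risk level moderate-risk), facing Premium plan: Accept gives 14, Decline gives 0. Proposed Accept is best. ✓
The applicant (risk level high-risk), facing Premium plan: Accept gives 14, Decline gives 8. Proposed Decline is not best — profitable deviation exists. ✗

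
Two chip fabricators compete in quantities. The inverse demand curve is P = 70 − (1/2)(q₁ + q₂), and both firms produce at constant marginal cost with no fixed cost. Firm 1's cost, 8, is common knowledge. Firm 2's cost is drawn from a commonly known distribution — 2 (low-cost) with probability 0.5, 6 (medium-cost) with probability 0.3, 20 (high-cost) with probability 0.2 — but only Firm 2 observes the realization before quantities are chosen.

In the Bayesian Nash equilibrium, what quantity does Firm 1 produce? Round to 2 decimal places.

40.53

Type-c best response for Firm 2: q₂(c) = (70 − c) − q₁/2.
Firm 1 maximizes expected profit; its first-order condition is 70 − q₁ − (1/2)E[q₂] − 8 = 0.
Substituting E[q₂] and solving: E[c₂] = 6.8, so q₁ = (70 − 2·8 + 6.8)/(3/2) = 40.5333.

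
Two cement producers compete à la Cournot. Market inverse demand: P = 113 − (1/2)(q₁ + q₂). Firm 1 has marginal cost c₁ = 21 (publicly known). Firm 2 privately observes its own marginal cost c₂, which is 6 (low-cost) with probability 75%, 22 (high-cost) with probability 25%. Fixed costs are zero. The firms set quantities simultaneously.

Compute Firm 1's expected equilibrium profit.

Type-c best response for Firm 2: q₂(c) = (113 − c) − q₁/2.
Firm 1 maximizes expected profit; its first-order condition is 113 − q₁ − (1/2)E[q₂] − 21 = 0.
Substituting E[q₂] and solving: E[c₂] = 10, so q₁ = (113 − 2·21 + 10)/(3/2) = 54.
E[P] = 113 − (1/2)·(q₁ + E[q₂]) = 48; Firm 1's expected profit = (E[P] − 21)·q₁ = (48 − 21)·54 = 1458.

1458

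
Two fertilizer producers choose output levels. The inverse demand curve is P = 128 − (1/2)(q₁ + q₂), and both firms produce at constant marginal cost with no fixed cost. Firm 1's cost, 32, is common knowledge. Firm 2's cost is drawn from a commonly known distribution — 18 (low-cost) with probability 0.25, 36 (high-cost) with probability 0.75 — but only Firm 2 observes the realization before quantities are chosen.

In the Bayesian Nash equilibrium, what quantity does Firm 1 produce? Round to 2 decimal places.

63.67

Type-c best response for Firm 2: q₂(c) = (128 − c) − q₁/2.
Firm 1 maximizes expected profit; its first-order condition is 128 − q₁ − (1/2)E[q₂] − 32 = 0.
Substituting E[q₂] and solving: E[c₂] = 31.5, so q₁ = (128 − 2·32 + 31.5)/(3/2) = 63.6667.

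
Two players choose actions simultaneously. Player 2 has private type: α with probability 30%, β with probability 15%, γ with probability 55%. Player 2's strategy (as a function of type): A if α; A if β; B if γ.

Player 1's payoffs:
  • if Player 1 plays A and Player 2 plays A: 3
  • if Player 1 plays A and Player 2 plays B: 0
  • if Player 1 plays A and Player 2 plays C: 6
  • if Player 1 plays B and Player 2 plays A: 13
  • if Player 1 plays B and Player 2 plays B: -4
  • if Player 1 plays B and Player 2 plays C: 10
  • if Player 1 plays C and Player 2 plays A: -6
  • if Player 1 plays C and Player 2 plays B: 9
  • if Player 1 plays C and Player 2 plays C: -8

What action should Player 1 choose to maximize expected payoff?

E[A] = 0.3·(3) + 0.15·(3) + 0.55·(0) = 1.35
E[B] = 0.3·(13) + 0.15·(13) + 0.55·(-4) = 3.65
E[C] = 0.3·(-6) + 0.15·(-6) + 0.55·(9) = 2.25
Best response: B (3.65 is the largest).

B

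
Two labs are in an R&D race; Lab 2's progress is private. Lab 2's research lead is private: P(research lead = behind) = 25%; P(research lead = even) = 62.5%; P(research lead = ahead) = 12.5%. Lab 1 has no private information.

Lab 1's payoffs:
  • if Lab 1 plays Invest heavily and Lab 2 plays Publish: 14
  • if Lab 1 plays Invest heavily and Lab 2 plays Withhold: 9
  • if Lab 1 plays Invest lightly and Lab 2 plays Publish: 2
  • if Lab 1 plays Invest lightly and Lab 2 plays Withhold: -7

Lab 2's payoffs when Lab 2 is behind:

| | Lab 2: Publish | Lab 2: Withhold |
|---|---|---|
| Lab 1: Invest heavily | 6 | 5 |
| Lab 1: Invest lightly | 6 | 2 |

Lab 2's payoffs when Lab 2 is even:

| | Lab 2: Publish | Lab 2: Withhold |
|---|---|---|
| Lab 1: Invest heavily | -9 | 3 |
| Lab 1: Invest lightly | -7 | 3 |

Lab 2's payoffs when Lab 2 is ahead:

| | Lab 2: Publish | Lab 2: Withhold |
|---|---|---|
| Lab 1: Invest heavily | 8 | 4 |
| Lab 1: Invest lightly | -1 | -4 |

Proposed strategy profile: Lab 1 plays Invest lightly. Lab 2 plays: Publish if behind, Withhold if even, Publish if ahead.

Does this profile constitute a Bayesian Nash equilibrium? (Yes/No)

No

Lab 1 plays Invest lightly: E[Invest lightly] = 0.25·(2) + 0.625·(-7) + 0.125·(2) = -3.625; E[Invest heavily] = 10.875. Not best-responding. ✗
Lab 2 (research lead behind), facing Invest lightly: Publish gives 6, Withhold gives 2. Proposed Publish is best. ✓
Lab 2 (research lead even), facing Invest lightly: Publish gives -7, Withhold gives 3. Proposed Withhold is best. ✓
Lab 2 (research lead ahead), facing Invest lightly: Publish gives -1, Withhold gives -4. Proposed Publish is best. ✓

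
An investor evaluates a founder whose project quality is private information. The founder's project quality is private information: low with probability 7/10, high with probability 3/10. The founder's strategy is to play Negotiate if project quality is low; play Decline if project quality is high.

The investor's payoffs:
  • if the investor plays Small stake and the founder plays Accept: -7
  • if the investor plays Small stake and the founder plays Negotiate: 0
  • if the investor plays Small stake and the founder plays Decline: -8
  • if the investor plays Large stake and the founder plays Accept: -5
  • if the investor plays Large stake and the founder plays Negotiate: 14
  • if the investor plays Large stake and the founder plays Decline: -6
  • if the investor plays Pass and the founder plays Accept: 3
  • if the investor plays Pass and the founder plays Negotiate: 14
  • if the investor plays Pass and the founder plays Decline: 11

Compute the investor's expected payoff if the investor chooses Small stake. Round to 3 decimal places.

-2.400

E[Small stake] = 7/10·0 + 3/10·(-8) = 0 + (-12/5) = -12/5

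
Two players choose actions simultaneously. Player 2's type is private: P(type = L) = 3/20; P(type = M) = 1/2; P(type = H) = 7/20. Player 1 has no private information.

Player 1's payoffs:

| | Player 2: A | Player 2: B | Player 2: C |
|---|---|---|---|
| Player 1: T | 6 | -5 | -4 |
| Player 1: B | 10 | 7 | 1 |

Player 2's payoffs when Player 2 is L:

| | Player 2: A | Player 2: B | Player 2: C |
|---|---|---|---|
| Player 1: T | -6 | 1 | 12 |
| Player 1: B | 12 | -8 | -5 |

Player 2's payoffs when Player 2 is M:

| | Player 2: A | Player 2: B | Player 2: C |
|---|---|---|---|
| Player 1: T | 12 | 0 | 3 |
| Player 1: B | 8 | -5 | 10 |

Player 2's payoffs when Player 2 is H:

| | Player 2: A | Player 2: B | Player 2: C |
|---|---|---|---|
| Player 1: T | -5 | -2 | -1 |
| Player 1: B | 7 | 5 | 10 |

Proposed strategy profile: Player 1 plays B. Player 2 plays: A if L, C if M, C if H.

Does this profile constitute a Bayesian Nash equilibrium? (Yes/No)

A profile is a BNE iff every type of every player is best-responding given beliefs about the other side.
Player 1 plays B: E[B] = 3/20·(10) + 1/2·(1) + 7/20·(1) = 47/20; E[T] = -5/2. Best-responding. ✓
Player 2 (type L), facing B: A gives 12, B gives -8, C gives -5. Proposed A is best. ✓
Player 2 (type M), facing B: A gives 8, B gives -5, C gives 10. Proposed C is best. ✓
Player 2 (type H), facing B: A gives 7, B gives 5, C gives 10. Proposed C is best. ✓

Yes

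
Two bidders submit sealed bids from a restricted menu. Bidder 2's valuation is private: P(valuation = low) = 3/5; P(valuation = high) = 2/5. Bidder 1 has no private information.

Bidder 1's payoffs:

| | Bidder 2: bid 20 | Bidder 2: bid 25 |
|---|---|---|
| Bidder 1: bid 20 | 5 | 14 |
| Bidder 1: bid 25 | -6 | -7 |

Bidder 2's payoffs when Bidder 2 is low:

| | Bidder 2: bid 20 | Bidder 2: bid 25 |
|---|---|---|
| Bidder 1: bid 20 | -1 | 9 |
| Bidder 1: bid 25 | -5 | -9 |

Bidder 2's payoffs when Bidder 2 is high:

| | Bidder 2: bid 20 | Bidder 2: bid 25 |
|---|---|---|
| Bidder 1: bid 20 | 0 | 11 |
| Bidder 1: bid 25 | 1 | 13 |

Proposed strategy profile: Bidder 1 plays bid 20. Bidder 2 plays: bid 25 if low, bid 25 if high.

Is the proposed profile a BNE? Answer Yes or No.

Yes

Bidder 1 plays bid 20: E[bid 20] = 3/5·(14) + 2/5·(14) = 14; E[bid 25] = -7. Best-responding. ✓
Bidder 2 (valuation low), facing bid 20: bid 20 gives -1, bid 25 gives 9. Proposed bid 25 is best. ✓
Bidder 2 (valuation high), facing bid 20: bid 20 gives 0, bid 25 gives 11. Proposed bid 25 is best. ✓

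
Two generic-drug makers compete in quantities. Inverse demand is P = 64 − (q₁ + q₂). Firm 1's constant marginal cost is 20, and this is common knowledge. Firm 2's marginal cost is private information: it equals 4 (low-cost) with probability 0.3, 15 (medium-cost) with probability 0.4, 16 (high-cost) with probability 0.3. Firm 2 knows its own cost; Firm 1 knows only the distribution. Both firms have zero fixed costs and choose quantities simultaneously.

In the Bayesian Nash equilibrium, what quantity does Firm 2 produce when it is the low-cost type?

24

Each type of Firm 2 best-responds to q₁; Firm 1 best-responds to the expected q₂ over Firm 2's types.
Firm 2 with cost c maximizes (64 − (q₁+q₂) − c)·q₂, giving q₂(c) = (64 − c − q₁)/2.
E[c₂] = 0.3·4 + 0.4·15 + 0.3·16 = 12
Firm 1's FOC against E[q₂] yields q₁ = (64 − 2·20 + E[c₂])/3 = (64 − 40 + 12)/3 = 12.
q₂(low-cost) = (64 − 4 − 12)/2 = 24.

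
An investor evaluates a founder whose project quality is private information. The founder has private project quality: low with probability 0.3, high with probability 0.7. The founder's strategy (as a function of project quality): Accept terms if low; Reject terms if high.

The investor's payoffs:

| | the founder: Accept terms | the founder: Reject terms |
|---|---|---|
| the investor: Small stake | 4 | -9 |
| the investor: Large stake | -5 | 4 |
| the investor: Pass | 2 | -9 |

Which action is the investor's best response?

E[Small stake] = 0.3·(4) + 0.7·(-9) = -5.1
E[Large stake] = 0.3·(-5) + 0.7·(4) = 1.3
E[Pass] = 0.3·(2) + 0.7·(-9) = -5.7
Best response: Large stake (1.3 is the largest).

Large stake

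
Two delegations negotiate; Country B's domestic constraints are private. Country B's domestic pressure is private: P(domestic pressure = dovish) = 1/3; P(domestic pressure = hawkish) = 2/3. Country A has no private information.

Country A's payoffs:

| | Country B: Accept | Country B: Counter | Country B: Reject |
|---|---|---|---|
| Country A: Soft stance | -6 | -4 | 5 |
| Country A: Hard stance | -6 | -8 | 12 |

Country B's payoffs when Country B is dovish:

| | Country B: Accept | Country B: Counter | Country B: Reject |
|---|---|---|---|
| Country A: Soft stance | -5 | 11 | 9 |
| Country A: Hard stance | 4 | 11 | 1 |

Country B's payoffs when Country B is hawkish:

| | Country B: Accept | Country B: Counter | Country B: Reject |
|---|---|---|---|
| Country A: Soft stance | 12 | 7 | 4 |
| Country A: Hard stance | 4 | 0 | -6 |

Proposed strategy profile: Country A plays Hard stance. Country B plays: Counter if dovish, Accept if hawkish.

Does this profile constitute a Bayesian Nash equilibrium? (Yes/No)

No

A profile is a BNE iff every type of every player is best-responding given beliefs about the other side.
Country A plays Hard stance: E[Hard stance] = 1/3·(-8) + 2/3·(-6) = -20/3; E[Soft stance] = -16/3. Not best-responding. ✗
Country B (domestic pressure dovish), facing Hard stance: Accept gives 4, Counter gives 11, Reject gives 1. Proposed Counter is best. ✓
Country B (domestic pressure hawkish), facing Hard stance: Accept gives 4, Counter gives 0, Reject gives -6. Proposed Accept is best. ✓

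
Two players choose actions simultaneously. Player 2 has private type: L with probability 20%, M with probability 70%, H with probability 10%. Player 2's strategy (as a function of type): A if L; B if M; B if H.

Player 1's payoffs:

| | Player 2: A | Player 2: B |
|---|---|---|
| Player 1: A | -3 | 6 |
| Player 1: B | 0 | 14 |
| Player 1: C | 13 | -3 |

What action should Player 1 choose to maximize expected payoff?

Compute Player 1's expected payoff for each action, taking the expectation over Player 2's type.
E[A] = 0.2·(-3) + 0.7·(6) + 0.1·(6) = 4.2
E[B] = 0.2·(0) + 0.7·(14) + 0.1·(14) = 11.2
E[C] = 0.2·(13) + 0.7·(-3) + 0.1·(-3) = 0.2
Best response: B (11.2 is the largest).

B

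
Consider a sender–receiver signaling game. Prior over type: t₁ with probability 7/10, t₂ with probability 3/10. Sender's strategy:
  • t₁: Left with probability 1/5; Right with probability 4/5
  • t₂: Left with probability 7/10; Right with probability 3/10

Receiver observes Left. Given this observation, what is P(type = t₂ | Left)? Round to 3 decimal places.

Apply Bayes' rule using the sender's strategy as the likelihood.
P(Left) = (7/10)·(1/5) + (3/10)·(7/10) = 7/20
P(t₂ | Left) = ((3/10)·(7/10)) / (7/20) = (21/100) / (7/20) = 3/5

0.600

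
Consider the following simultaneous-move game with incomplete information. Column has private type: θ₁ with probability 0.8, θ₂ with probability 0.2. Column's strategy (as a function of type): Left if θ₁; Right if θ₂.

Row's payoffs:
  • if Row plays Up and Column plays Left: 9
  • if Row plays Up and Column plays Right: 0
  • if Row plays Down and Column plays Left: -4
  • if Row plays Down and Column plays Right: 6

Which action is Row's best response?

E[Up] = 0.8·(9) + 0.2·(0) = 7.2
E[Down] = 0.8·(-4) + 0.2·(6) = -2
Best response: Up (7.2 is the largest).

Up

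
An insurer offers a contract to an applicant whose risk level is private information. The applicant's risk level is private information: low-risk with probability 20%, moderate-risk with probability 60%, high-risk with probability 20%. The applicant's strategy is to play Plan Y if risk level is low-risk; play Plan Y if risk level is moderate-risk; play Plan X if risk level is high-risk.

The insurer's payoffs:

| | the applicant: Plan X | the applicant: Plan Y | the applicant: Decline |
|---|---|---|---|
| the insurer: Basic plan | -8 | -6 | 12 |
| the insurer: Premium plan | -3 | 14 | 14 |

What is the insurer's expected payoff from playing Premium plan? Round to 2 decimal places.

10.60

Take the expectation over the applicant's risk level, weighting each type's action by its prior probability.
E[Premium plan] = 0.2·14 + 0.6·14 + 0.2·(-3) = 2.8 + 8.4 + (-0.6) = 10.6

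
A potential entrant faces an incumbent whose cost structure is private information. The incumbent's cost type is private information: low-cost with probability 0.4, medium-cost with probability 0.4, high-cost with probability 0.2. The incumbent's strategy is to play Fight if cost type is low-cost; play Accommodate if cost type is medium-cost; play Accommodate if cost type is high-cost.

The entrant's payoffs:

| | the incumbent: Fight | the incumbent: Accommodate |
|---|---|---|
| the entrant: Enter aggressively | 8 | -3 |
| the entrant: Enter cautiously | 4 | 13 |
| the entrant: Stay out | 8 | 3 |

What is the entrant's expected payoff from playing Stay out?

Take the expectation over the incumbent's cost type, weighting each type's action by its prior probability.
E[Stay out] = 0.4·8 + 0.4·3 + 0.2·3 = 3.2 + 1.2 + 0.6 = 5

5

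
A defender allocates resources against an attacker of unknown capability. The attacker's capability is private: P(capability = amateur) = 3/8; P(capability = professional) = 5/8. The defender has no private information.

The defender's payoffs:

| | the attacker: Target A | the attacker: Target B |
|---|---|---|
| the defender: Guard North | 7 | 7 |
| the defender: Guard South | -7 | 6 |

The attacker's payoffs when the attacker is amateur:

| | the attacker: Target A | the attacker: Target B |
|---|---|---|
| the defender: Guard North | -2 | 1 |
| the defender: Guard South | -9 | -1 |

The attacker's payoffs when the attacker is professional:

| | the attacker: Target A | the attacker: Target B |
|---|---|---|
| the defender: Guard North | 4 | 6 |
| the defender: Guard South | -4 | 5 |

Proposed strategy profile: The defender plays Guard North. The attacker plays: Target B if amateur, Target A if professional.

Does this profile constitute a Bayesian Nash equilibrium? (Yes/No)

The defender plays Guard North: E[Guard North] = 3/8·(7) + 5/8·(7) = 7; E[Guard South] = -17/8. Best-responding. ✓
The attacker (capability amateur), facing Guard North: Target A gives -2, Target B gives 1. Proposed Target B is best. ✓
The attacker (capability professional), facing Guard North: Target A gives 4, Target B gives 6. Proposed Target A is not best — profitable deviation exists. ✗

No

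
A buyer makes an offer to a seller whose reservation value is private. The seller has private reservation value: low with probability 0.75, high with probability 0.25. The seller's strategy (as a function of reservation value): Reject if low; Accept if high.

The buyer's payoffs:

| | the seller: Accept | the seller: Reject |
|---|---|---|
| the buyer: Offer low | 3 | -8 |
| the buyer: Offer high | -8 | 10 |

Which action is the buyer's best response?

Offer high

Compute the buyer's expected payoff for each action, taking the expectation over the seller's type.
E[Offer low] = 0.75·(-8) + 0.25·(3) = -5.25
E[Offer high] = 0.75·(10) + 0.25·(-8) = 5.5
Best response: Offer high (5.5 is the largest).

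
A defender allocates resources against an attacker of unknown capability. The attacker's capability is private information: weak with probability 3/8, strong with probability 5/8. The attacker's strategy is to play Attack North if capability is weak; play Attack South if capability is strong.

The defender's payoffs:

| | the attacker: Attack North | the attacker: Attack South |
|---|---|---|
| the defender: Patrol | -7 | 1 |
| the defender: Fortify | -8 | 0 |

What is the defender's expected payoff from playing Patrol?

Take the expectation over the attacker's capability, weighting each type's action by its prior probability.
E[Patrol] = 3/8·(-7) + 5/8·1 = (-21/8) + 5/8 = -2

-2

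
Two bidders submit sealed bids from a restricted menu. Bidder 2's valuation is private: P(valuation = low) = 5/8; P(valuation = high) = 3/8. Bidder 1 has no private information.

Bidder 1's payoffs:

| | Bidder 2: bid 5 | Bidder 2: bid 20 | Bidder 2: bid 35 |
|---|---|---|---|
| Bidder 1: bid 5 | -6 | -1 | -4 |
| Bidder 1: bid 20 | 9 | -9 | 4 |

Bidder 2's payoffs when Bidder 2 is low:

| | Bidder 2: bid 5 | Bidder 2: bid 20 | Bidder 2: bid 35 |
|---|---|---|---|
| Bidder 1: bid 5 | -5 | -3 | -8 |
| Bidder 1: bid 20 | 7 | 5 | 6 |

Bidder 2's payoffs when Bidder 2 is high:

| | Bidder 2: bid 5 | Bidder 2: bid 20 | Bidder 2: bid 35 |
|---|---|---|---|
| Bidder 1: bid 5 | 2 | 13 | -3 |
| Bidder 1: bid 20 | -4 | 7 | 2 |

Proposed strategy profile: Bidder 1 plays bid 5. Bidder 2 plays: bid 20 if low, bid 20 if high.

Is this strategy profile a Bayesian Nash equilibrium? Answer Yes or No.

A profile is a BNE iff every type of every player is best-responding given beliefs about the other side.
Bidder 1 plays bid 5: E[bid 5] = 5/8·(-1) + 3/8·(-1) = -1; E[bid 20] = -9. Best-responding. ✓
Bidder 2 (valuation low), facing bid 5: bid 5 gives -5, bid 20 gives -3, bid 35 gives -8. Proposed bid 20 is best. ✓
Bidder 2 (valuation high), facing bid 5: bid 5 gives 2, bid 20 gives 13, bid 35 gives -3. Proposed bid 20 is best. ✓

Yes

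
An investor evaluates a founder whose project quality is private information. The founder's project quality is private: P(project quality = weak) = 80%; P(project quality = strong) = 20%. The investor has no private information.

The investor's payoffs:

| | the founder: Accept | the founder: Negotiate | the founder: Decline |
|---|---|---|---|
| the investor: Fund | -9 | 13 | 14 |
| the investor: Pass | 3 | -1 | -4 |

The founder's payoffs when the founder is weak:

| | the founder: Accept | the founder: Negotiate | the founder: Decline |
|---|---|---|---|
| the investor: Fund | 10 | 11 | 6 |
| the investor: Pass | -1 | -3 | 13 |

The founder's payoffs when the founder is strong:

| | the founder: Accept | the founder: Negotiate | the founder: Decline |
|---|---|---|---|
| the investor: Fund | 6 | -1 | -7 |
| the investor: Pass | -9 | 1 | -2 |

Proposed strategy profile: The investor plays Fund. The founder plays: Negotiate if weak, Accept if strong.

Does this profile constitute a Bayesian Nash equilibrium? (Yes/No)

Yes

The investor plays Fund: E[Fund] = 0.8·(13) + 0.2·(-9) = 8.6; E[Pass] = -0.2. Best-responding. ✓
The founder (project quality weak), facing Fund: Accept gives 10, Negotiate gives 11, Decline gives 6. Proposed Negotiate is best. ✓
The founder (project quality strong), facing Fund: Accept gives 6, Negotiate gives -1, Decline gives -7. Proposed Accept is best. ✓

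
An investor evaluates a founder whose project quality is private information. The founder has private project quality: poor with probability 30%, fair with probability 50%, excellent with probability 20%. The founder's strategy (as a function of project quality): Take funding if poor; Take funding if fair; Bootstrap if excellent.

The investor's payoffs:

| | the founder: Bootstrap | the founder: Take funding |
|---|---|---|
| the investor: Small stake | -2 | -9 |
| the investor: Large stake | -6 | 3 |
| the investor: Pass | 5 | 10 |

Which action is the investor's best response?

Pass

Compute the investor's expected payoff for each action, taking the expectation over the founder's type.
E[Small stake] = 0.3·(-9) + 0.5·(-9) + 0.2·(-2) = -7.6
E[Large stake] = 0.3·(3) + 0.5·(3) + 0.2·(-6) = 1.2
E[Pass] = 0.3·(10) + 0.5·(10) + 0.2·(5) = 9
Best response: Pass (9 is the largest).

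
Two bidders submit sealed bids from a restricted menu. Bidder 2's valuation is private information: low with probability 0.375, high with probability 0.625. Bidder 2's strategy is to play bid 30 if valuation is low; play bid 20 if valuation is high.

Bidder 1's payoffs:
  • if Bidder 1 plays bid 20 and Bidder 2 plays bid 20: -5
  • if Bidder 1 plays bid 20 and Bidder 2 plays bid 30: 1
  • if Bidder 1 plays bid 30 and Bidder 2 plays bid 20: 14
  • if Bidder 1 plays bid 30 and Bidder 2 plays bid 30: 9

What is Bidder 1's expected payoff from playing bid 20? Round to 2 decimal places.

Take the expectation over Bidder 2's valuation, weighting each type's action by its prior probability.
E[bid 20] = 0.375·1 + 0.625·(-5) = 0.375 + (-3.125) = -2.75

-2.75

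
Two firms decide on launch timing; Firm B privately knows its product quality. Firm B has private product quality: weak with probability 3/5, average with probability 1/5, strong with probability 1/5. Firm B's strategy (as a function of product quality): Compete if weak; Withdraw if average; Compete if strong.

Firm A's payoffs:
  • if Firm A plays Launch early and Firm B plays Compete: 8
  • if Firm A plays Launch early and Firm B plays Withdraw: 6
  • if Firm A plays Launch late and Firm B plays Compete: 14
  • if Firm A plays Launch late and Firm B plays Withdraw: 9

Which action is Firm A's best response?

Launch late

E[Launch early] = 3/5·(8) + 1/5·(6) + 1/5·(8) = 38/5
E[Launch late] = 3/5·(14) + 1/5·(9) + 1/5·(14) = 13
Best response: Launch late (13 is the largest).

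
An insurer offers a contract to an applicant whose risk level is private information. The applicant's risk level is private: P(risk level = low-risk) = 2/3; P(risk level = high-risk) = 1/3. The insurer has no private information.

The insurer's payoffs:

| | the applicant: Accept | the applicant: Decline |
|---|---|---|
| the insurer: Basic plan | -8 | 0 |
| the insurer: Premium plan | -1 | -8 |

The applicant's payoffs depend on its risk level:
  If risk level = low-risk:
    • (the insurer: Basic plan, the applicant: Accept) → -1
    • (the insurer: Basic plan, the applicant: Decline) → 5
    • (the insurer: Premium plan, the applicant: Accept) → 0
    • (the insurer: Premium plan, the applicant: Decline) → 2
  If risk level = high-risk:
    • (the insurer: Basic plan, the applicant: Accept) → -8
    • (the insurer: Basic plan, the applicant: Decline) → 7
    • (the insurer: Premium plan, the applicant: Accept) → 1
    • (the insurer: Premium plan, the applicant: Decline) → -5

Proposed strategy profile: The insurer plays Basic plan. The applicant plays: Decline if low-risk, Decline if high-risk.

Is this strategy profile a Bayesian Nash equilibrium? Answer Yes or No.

Yes

The insurer plays Basic plan: E[Basic plan] = 2/3·(0) + 1/3·(0) = 0; E[Premium plan] = -8. Best-responding. ✓
The applicant (risk level low-risk), facing Basic plan: Accept gives -1, Decline gives 5. Proposed Decline is best. ✓
The applicant (risk level high-risk), facing Basic plan: Accept gives -8, Decline gives 7. Proposed Decline is best. ✓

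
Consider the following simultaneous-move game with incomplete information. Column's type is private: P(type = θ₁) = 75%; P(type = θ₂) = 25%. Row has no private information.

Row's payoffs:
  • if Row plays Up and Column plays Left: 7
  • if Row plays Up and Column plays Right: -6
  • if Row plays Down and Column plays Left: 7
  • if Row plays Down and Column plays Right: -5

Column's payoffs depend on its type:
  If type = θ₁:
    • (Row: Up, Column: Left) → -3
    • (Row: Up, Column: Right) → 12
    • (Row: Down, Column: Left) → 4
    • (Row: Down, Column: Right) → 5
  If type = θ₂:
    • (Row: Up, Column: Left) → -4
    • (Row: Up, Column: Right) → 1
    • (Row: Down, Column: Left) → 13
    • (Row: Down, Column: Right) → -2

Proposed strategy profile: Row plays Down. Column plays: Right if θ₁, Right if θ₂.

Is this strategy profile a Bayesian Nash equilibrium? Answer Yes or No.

Row plays Down: E[Down] = 0.75·(-5) + 0.25·(-5) = -5; E[Up] = -6. Best-responding. ✓
Column (type θ₁), facing Down: Left gives 4, Right gives 5. Proposed Right is best. ✓
Column (type θ₂), facing Down: Left gives 13, Right gives -2. Proposed Right is not best — profitable deviation exists. ✗

No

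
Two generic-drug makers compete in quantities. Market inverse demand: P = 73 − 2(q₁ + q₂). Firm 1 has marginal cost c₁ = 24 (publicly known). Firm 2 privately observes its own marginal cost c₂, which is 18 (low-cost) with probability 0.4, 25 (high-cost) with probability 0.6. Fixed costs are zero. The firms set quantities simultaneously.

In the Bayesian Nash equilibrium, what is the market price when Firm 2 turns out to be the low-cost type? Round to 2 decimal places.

37.63

Firm 2 with cost c maximizes (73 − 2(q₁+q₂) − c)·q₂, giving q₂(c) = (73 − c − 2q₁)/4.
E[c₂] = 0.4·18 + 0.6·25 = 22.2
Firm 1's FOC against E[q₂] yields q₁ = (73 − 2·24 + E[c₂])/6 = (73 − 48 + 22.2)/6 = 7.86667.
q₂(low-cost) = 9.81667, so P = 73 − 2·(7.86667 + 9.81667) = 37.6333.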